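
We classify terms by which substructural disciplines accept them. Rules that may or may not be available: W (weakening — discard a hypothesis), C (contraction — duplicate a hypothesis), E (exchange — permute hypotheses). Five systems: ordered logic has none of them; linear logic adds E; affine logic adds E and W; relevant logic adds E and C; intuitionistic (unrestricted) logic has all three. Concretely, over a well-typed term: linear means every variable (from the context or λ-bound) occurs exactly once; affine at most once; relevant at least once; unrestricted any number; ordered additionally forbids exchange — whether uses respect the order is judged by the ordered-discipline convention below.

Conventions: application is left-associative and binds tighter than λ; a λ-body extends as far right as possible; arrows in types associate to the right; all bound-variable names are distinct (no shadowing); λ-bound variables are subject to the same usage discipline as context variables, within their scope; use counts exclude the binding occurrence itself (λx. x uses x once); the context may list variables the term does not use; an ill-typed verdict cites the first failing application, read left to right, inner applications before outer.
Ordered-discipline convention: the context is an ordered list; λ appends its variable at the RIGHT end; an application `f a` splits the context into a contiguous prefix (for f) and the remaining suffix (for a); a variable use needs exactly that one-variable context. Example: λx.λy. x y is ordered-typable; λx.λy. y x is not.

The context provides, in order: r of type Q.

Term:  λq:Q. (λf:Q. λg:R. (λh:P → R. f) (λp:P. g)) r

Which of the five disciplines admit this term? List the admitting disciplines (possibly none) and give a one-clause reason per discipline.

admitted by: affine, unrestricted
counts: r: 1, q [bound]: 0, f [bound]: 1, g [bound]: 1, h [bound]: 0, p [bound]: 0
order of uses: f, g, r
typing: well-typed — term : Q → R → Q
ordered: ✗, q, h, p never used (weakening)
linear: ✗, q, h, p never used (weakening)
affine: ✓, r, q, f, g, h, p: no repeats, contraction unneeded
relevant: ✗, q, h, p never used (weakening)
unrestricted: ✓, type-checks (Q → R → Q) and nothing is barred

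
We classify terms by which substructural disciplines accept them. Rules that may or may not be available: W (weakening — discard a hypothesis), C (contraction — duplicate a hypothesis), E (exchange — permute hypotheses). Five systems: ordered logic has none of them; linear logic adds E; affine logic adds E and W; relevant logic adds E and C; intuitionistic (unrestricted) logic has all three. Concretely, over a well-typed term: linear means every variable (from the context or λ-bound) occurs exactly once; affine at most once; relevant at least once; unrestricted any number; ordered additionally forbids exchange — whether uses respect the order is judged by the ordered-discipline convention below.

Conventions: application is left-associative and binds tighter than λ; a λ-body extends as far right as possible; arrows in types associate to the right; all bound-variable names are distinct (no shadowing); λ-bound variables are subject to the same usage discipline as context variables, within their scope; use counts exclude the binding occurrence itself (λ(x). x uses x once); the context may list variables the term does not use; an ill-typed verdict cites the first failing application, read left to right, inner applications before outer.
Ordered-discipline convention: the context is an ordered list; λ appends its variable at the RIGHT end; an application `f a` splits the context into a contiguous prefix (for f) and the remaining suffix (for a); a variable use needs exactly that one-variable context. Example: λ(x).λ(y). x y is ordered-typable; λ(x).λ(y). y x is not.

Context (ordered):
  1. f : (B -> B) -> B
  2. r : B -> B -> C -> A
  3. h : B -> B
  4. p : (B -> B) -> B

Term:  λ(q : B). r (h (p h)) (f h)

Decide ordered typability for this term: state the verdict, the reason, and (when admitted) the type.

no — repeated use of h ×3; q left unused
usage: f: 1×, r: 1×, h: 3×, p: 1×, q [bound]: 0×
left-to-right use order: r, h, p, h, f, h
typing: well-typed at B -> C -> A
summary: ordered ✗; linear ✗; affine ✗; relevant ✗; unrestricted ✓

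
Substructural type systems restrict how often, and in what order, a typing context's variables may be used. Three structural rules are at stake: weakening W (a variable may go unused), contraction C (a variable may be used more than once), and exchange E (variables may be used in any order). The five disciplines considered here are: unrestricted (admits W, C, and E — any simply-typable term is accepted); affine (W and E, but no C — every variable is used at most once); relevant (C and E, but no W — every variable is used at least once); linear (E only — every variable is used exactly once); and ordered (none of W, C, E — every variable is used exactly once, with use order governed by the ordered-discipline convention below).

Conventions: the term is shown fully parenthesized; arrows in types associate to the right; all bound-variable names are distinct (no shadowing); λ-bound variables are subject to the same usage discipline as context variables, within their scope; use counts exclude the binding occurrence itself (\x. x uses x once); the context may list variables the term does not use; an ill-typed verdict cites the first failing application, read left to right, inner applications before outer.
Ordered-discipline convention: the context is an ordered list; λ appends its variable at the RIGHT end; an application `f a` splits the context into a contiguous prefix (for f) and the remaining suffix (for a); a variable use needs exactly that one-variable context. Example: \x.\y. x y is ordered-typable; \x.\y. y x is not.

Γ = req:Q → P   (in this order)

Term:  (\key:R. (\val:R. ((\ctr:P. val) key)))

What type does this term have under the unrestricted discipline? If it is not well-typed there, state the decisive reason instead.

not well-typed under unrestricted — not simply typable
usage: req ×0; key (bound) ×1; val (bound) ×1; ctr (bound) ×0
uses in reading order: val, key
typing: ill-typed: argument of type R where P is required
all disciplines: ordered ✗ · linear ✗ · affine ✗ · relevant ✗ · unrestricted ✗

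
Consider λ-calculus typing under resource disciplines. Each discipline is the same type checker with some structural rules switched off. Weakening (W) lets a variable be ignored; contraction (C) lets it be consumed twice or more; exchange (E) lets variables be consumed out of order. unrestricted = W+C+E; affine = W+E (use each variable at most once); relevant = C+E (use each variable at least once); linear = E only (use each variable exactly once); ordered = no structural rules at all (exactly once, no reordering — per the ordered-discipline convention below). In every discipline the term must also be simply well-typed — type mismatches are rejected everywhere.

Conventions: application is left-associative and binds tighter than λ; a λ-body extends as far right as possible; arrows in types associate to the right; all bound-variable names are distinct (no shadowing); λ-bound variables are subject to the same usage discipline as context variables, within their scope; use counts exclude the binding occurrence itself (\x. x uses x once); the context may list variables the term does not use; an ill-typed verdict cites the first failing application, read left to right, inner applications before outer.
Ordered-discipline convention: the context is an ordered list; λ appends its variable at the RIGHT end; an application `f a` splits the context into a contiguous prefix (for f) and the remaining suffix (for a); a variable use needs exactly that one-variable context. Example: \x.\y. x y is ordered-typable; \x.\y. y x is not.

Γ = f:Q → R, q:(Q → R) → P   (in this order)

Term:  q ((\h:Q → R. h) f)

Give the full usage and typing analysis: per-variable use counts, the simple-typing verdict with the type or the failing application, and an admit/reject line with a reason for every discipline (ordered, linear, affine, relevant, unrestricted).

use counts: f ×1; q ×1; h [bound] ×1
use order (left to right): q, h, f
typing: the term checks, with type P
ordered: ✗, needs exchange: uses follow q, h, f
linear: ✓, each of f, q, h used exactly once
affine: ✓, at most one use each (f, q, h)
relevant: ✓, every one of f, q, h appears
unrestricted: ✓, typability at P is all that's needed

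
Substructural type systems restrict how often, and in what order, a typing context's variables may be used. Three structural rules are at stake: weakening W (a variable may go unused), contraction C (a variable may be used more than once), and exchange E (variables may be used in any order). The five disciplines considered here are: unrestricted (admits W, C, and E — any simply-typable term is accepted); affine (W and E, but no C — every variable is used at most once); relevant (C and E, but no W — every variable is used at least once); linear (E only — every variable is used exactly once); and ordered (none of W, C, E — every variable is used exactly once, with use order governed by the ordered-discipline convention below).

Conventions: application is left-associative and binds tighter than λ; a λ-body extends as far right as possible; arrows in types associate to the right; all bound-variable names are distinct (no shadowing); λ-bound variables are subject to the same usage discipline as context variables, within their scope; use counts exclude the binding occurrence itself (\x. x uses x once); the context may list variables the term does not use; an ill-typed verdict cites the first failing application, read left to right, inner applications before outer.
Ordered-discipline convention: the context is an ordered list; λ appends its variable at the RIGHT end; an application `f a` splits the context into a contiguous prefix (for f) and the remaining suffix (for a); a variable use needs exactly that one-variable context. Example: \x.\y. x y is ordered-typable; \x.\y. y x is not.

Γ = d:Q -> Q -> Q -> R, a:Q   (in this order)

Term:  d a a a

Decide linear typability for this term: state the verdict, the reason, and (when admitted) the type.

no — uses contraction: a ×3
counts: d: 1×, a: 3×
order of uses: d, a, a, a
typing: the term checks, with type R
across the five disciplines: ordered ✗, linear ✗, affine ✗, relevant ✓, unrestricted ✓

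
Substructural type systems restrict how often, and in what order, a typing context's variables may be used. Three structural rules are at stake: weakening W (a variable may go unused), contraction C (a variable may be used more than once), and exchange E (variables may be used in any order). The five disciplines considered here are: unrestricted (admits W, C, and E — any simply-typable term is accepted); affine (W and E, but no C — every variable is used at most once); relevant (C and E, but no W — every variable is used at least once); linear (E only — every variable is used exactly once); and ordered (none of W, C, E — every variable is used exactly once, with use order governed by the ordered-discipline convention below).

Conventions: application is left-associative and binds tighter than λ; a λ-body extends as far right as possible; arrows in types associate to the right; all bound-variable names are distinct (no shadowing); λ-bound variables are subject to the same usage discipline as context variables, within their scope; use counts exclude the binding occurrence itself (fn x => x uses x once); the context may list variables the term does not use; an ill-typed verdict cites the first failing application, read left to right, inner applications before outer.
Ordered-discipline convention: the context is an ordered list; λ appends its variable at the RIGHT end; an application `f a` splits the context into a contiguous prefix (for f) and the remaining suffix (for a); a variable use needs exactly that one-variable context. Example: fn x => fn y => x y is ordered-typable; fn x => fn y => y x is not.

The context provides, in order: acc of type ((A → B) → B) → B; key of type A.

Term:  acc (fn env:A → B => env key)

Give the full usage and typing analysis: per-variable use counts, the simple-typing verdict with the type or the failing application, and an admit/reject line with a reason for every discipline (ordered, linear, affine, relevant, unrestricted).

usage: acc: 1×; key: 1×; env (λ-bound): 1×
left-to-right use order: acc, env, key
typing: well-typed at B
ordered ✗ (no contiguous prefix/suffix split fits acc, env, key)
linear ✓ (acc, key, env: one use apiece)
affine ✓ (acc, key, env: no repeats, contraction unneeded)
relevant ✓ (at least one use each (acc, key, env))
unrestricted ✓ (well-typed at B; no restrictions here)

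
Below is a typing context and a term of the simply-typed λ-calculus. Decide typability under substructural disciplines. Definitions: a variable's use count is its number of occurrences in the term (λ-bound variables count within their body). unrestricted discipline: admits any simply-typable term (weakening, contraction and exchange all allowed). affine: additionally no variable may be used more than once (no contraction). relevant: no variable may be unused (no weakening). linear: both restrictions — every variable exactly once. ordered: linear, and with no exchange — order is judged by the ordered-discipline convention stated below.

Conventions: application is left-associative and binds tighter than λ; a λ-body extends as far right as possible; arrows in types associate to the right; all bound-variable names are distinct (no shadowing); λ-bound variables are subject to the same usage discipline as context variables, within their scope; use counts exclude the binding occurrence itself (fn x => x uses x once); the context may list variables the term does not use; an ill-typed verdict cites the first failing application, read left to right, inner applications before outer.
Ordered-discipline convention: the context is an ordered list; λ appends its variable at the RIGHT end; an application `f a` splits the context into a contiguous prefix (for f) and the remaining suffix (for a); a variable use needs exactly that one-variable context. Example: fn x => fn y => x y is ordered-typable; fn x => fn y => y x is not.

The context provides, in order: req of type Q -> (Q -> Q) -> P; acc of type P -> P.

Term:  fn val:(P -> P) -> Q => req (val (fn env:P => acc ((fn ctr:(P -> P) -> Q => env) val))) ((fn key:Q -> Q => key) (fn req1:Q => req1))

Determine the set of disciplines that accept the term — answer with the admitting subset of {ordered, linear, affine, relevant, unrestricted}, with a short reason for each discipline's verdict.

admitting disciplines: unrestricted
counts: req: 1×, acc: 1×, val (λ-bound): 2×, env (λ-bound): 1×, ctr (λ-bound): 0×, key (λ-bound): 1×, req1 (λ-bound): 1×
uses in reading order: req, val, acc, env, val, key, req1
typing: well-typed — term : ((P -> P) -> Q) -> P
ordered: ✗, val ×2 used more than once (contraction); needs weakening: ctr unused
linear: ✗, val ×2 used more than once (contraction); needs weakening: ctr unused
affine: ✗, val ×2 used more than once (contraction)
relevant: ✗, needs weakening: ctr unused
unrestricted: ✓, well-typed at ((P -> P) -> Q) -> P; no restrictions here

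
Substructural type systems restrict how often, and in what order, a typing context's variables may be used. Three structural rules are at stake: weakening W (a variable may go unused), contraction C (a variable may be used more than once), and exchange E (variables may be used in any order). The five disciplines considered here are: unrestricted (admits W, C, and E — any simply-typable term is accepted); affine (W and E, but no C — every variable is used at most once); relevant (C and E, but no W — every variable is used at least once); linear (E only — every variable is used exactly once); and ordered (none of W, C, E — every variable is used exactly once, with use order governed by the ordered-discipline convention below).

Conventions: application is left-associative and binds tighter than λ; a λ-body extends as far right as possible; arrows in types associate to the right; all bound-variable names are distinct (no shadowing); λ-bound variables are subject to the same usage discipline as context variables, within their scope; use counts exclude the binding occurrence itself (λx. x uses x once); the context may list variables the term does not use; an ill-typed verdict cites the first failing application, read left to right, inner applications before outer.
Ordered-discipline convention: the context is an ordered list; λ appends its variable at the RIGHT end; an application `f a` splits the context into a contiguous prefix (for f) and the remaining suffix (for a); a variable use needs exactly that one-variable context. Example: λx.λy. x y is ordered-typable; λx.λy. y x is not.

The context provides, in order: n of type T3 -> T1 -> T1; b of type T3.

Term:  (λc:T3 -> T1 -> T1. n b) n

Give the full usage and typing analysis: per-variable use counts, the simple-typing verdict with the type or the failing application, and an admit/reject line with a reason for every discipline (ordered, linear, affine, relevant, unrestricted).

counts: n=2, b=1, c (λ-bound)=0
uses in reading order: n, b, n
typing: well-typed — term : T1 -> T1
ordered: ✗, needs contraction — n ×2; unused: c — weakening required
linear: ✗, needs contraction — n ×2; unused: c — weakening required
affine: ✗, needs contraction — n ×2
relevant: ✗, unused: c — weakening required
unrestricted: ✓, simply typable at T1 -> T1; W, C, E all held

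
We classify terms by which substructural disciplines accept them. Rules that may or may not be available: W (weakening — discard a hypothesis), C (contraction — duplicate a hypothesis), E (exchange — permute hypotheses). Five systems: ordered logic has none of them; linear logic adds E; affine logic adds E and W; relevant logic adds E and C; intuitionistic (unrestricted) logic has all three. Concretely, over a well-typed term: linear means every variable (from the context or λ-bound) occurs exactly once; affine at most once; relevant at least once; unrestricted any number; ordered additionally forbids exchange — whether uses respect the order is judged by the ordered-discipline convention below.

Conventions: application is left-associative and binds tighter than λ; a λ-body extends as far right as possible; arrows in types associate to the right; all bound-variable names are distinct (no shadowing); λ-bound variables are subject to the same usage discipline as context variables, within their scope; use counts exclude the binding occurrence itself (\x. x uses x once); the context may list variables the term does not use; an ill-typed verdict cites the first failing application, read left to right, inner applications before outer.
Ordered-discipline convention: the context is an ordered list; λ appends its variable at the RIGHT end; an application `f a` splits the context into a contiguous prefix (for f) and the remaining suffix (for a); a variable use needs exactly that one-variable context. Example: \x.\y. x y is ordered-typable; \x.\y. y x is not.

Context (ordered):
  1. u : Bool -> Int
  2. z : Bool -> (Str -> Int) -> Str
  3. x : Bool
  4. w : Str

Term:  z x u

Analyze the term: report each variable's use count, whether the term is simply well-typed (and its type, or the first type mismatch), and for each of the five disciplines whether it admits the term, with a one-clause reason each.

usage: u=1; z=1; x=1; w=0
uses in reading order: z, x, u
typing: ill-typed: an argument Bool -> Int mismatches the expected Str -> Int
ordered: ✗, fails simple typing
linear: ✗, a type mismatch blocks all five
affine: ✗, the type mismatch rejects it
relevant: ✗, not simply typable
unrestricted: ✗, fails simple typing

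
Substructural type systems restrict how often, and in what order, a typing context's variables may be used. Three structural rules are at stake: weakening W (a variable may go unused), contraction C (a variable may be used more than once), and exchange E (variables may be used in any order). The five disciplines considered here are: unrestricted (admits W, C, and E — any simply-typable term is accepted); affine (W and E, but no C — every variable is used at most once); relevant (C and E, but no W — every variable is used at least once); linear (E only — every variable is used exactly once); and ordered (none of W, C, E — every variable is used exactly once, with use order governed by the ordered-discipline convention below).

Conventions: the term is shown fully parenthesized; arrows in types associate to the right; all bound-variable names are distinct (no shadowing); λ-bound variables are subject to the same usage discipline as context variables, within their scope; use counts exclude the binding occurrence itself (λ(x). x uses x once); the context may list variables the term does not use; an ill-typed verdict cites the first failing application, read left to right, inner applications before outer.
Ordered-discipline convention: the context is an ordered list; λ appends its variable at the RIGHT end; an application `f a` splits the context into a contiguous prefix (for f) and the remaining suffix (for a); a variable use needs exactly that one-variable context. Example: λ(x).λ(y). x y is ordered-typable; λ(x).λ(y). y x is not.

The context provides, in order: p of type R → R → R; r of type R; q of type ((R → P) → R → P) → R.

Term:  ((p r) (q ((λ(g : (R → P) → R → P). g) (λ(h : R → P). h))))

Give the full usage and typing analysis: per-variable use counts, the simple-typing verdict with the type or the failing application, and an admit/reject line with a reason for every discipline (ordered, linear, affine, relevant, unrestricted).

variable uses: p ×1, r ×1, q ×1, g (λ-bound) ×1, h (λ-bound) ×1
order of uses: p, r, q, g, h
typing: well-typed — term : R
ordered: ✓ — one use each (p, r, q, g, h); ordered split holds
linear: ✓ — single use per variable (p, r, q, g, h)
affine: ✓ — no duplicate uses among p, r, q, g, h
relevant: ✓ — none of p, r, q, g, h goes unused
unrestricted: ✓ — type-checks (R) and nothing is barred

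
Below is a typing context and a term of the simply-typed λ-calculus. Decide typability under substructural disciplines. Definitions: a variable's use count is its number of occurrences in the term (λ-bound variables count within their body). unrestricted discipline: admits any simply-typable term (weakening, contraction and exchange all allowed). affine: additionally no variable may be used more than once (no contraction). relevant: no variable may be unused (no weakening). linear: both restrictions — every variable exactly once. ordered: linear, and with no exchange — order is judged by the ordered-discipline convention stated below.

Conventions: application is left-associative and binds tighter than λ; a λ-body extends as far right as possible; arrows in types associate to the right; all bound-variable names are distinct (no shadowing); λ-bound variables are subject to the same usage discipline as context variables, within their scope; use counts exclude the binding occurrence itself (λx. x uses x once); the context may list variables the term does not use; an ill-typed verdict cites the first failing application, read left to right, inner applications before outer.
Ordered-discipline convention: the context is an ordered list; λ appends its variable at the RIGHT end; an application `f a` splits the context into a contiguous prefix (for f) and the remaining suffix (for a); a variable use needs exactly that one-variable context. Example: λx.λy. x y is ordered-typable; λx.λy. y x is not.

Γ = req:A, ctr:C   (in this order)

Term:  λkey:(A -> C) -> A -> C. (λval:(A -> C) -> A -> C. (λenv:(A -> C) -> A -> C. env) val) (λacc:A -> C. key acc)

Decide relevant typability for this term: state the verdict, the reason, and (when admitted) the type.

no — req, ctr left unused
variable uses: req ×0; ctr ×0; key (bound) ×1; val (bound) ×1; env (bound) ×1; acc (bound) ×1
uses in reading order: env, val, key, acc
typing: well-typed at ((A -> C) -> A -> C) -> (A -> C) -> A -> C
per-discipline verdicts: ordered ✗ | linear ✗ | affine ✓ | relevant ✗ | unrestricted ✓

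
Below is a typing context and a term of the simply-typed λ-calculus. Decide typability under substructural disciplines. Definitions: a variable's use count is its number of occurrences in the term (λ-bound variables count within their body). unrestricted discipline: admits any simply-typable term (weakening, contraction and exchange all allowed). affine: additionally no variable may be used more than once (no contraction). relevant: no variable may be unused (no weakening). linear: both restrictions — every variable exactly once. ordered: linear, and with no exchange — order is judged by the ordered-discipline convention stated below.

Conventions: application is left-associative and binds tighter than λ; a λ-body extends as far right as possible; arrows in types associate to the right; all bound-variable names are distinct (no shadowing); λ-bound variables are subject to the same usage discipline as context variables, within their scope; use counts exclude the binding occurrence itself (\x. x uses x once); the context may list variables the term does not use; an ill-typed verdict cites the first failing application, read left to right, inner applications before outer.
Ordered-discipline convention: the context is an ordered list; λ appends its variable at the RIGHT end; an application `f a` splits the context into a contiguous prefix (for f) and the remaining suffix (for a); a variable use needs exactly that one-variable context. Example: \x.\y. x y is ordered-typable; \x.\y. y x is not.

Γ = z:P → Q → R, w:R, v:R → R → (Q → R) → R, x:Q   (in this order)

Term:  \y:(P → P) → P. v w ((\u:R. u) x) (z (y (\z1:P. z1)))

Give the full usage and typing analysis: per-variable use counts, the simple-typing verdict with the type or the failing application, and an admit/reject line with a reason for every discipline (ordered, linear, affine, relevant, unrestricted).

usage: z: 1, w: 1, v: 1, x: 1, y (bound): 1, u (bound): 1, z1 (bound): 1
order of uses: v, w, u, x, z, y, z1
typing: ill-typed: an argument Q mismatches the expected R
ordered: ✗ — fails simple typing
linear: ✗ — a type mismatch blocks all five
affine: ✗ — the type mismatch rejects it
relevant: ✗ — not simply typable
unrestricted: ✗ — fails simple typing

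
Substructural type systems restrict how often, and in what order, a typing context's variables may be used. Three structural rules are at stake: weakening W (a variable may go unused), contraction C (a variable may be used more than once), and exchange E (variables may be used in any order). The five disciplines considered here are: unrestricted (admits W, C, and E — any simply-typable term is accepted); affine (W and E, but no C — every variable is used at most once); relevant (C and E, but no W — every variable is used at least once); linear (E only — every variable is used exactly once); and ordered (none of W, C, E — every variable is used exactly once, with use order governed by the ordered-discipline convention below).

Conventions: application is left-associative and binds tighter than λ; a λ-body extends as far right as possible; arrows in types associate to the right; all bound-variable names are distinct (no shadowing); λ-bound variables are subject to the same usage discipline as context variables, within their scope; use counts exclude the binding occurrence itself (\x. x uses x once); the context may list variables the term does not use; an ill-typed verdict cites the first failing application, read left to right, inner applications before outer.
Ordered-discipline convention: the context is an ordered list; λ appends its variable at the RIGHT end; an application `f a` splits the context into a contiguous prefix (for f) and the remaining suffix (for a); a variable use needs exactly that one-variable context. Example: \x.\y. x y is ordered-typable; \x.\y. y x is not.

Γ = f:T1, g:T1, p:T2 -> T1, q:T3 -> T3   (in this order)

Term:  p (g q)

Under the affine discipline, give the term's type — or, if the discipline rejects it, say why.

not well-typed under affine — a type mismatch blocks all five
counts: f: 0, g: 1, p: 1, q: 1
use order (left to right): p, g, q
typing: ill-typed: non-function type T1 applied to an argument
all disciplines: ordered ✗, linear ✗, affine ✗, relevant ✗, unrestricted ✗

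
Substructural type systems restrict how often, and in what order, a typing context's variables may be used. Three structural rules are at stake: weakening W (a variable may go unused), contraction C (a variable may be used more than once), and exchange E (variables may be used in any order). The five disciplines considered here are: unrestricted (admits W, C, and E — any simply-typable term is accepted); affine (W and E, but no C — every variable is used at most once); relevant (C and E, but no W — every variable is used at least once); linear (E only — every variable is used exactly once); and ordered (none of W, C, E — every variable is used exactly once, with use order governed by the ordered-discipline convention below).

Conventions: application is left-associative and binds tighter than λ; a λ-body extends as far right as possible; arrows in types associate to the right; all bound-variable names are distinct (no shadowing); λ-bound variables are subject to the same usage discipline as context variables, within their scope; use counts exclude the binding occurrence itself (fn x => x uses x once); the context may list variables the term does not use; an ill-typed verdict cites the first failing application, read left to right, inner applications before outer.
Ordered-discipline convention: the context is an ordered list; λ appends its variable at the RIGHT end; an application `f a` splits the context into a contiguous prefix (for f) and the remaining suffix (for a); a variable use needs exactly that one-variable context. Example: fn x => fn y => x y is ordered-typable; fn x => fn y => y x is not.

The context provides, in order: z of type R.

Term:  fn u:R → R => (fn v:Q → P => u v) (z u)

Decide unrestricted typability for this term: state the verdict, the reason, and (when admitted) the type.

no — the type mismatch rejects it
variable uses: z=1, u (bound)=2, v (bound)=1
uses in reading order: u, v, z, u
typing: ill-typed: a function awaiting R gets Q → P
across the five disciplines: ordered ✗; linear ✗; affine ✗; relevant ✗; unrestricted ✗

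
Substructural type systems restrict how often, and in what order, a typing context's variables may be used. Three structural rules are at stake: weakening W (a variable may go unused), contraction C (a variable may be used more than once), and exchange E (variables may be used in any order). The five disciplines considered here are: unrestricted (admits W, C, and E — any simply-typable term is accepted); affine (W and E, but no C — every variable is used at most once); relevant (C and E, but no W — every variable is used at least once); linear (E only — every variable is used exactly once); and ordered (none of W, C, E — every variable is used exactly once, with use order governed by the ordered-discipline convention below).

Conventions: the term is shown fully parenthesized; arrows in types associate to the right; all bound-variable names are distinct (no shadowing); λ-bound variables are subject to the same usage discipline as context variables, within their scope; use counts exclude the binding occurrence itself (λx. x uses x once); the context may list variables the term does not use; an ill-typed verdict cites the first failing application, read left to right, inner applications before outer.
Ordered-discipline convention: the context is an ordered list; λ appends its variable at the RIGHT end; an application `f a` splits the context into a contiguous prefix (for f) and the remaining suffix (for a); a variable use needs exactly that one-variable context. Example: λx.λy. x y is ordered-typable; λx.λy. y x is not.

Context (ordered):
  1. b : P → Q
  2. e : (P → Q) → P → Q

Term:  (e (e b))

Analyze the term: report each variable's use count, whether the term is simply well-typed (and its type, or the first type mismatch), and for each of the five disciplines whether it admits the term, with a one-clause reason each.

use counts: b: 1×, e: 2×
left-to-right use order: e, e, b
typing: well-typed — term : P → Q
ordered: ✗ — e ×2 used more than once (contraction)
linear: ✗ — e ×2 used more than once (contraction)
affine: ✗ — e ×2 used more than once (contraction)
relevant: ✓ — at least one use each (b, e)
unrestricted: ✓ — well-typed at P → Q; no restrictions here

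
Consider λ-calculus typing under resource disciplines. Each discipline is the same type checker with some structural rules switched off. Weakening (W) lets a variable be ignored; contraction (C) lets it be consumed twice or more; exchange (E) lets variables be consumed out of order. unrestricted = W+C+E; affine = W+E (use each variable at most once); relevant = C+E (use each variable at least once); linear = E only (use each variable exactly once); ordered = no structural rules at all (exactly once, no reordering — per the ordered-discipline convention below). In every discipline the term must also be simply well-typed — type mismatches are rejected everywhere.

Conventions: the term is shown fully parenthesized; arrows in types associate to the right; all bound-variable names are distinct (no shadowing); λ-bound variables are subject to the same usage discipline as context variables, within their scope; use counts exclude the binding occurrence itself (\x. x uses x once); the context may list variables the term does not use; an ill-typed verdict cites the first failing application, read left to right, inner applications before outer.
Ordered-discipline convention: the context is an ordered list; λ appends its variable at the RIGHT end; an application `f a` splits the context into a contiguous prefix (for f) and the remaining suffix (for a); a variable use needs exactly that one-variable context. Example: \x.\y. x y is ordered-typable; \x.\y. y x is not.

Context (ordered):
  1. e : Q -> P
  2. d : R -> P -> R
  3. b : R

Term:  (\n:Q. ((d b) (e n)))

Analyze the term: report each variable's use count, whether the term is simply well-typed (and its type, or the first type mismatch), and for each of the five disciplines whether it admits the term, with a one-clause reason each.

use counts: e: 1×, d: 1×, b: 1×, n [bound]: 1×
uses in reading order: d, b, e, n
typing: well-typed at Q -> R
ordered: ✗ — no contiguous prefix/suffix split fits d, b, e, n
linear: ✓ — e, d, b, n: one use apiece
affine: ✓ — no duplicate uses among e, d, b, n
relevant: ✓ — e, d, b, n: all used, weakening unneeded
unrestricted: ✓ — well-typed at Q -> R; no restrictions here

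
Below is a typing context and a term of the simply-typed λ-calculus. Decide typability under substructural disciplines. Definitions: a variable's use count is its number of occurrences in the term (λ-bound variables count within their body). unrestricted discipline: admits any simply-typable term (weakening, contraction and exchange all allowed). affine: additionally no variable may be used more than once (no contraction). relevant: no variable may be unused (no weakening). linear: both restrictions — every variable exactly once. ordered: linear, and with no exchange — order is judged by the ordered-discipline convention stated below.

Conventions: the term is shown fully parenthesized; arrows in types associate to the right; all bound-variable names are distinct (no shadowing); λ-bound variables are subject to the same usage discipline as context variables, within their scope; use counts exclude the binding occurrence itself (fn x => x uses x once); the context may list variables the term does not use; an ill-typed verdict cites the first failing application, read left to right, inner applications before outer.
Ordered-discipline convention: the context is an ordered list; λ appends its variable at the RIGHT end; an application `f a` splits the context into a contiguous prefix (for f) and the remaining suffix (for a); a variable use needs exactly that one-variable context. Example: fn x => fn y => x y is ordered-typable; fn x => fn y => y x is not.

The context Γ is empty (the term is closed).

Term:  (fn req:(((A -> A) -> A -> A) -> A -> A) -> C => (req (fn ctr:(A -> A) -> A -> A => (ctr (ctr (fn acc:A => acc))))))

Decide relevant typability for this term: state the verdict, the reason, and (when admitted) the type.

yes — req, ctr, acc: all used, weakening unneeded; term : ((((A -> A) -> A -> A) -> A -> A) -> C) -> C
variable uses: req (λ-bound): 1×; ctr (λ-bound): 2×; acc (λ-bound): 1×
left-to-right use order: req, ctr, ctr, acc
typing: ✓ — ((((A -> A) -> A -> A) -> A -> A) -> C) -> C
all disciplines: ordered ✗ · linear ✗ · affine ✗ · relevant ✓ · unrestricted ✓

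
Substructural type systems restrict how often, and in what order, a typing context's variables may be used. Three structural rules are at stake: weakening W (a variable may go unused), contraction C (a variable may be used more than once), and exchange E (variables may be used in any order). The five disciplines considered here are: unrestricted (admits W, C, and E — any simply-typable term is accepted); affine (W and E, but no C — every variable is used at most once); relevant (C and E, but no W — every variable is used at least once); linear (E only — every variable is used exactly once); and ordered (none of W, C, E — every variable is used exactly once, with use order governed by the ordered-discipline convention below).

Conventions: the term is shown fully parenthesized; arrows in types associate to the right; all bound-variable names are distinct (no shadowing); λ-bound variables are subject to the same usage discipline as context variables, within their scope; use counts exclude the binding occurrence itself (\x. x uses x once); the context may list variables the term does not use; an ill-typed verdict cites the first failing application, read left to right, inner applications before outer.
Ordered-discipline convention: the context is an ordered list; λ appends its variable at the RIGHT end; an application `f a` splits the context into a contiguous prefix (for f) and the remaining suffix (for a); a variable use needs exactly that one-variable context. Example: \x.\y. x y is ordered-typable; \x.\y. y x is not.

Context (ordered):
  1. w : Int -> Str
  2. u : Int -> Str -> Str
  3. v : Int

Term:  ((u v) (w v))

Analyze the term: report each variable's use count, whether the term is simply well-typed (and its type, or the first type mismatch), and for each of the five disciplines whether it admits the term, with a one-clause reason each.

variable uses: w ×1, u ×1, v ×2
uses in reading order: u, v, w, v
typing: well-typed — term : Str
ordered: ✗, uses contraction: v ×2
linear: ✗, uses contraction: v ×2
affine: ✗, uses contraction: v ×2
relevant: ✓, at least one use each (w, u, v)
unrestricted: ✓, typability at Str is all that's needed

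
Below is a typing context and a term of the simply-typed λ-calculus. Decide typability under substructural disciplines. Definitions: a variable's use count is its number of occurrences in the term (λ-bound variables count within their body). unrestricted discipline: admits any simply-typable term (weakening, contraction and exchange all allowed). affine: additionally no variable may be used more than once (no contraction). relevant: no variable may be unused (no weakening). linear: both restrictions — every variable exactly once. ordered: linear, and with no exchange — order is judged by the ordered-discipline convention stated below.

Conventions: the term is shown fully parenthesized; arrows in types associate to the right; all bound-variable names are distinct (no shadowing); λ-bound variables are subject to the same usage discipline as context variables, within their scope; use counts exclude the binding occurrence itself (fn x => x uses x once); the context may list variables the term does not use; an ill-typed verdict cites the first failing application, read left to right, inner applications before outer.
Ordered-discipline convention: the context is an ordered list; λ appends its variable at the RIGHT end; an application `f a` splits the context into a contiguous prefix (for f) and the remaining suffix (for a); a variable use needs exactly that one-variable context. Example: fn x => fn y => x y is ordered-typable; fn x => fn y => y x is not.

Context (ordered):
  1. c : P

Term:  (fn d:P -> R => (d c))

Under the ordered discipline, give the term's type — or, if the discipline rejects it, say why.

not well-typed under ordered — use order d, c needs exchange
variable uses: c=1, d (bound)=1
left-to-right use order: d, c
typing: well-typed at (P -> R) -> R
all disciplines: ordered ✗ | linear ✓ | affine ✓ | relevant ✓ | unrestricted ✓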